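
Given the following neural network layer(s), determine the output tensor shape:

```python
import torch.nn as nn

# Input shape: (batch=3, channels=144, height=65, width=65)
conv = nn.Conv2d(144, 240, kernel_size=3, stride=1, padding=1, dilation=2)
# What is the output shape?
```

Input: (3, 144, 65, 65) -> Output: (3, 240, 63, 63)

Answer: (3, 240, 63, 63)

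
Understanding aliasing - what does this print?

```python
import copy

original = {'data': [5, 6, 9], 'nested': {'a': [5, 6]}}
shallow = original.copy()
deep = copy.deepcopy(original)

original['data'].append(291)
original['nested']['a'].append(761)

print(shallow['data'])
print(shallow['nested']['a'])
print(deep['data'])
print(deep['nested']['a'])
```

Key concept: comparing shallow vs deep copy.
Step by step:
`original = {'data': [5, 6, 9], 'nested': {'a': [5, 6]}}` → original = {'data': [5, 6, 9], 'nested': {'a': [5, 6]}}
`shallow = original.copy()` → shallow = {'data': [5, 6, 9], 'nested': {'a': [5, 6]}}
`deep = copy.deepcopy(original)` → deep = {'data': [5, 6, 9], 'nested': {'a': [5, 6]}}
`original['data'].append(291)` → original = {'data': [5, 6, 9, 291], 'nested': {'a': [5, 6]}}; shallow = {'data': [5, 6, 9, 291], 'nested': {'a': [5, 6]}}
`original['nested']['a'].append(761)` → original = {'data': [5, 6, 9, 291], 'nested': {'a': [5, 6, 761]}}; shallow = {'data': [5, 6, 9, 291], 'nested': {'a': [5, 6, 761]}}
`print(shallow['data'])` → prints [5, 6, 9, 291]
`print(shallow['nested']['a'])` → prints [5, 6, 761]
`print(deep['data'])` → prints [5, 6, 9]
`print(deep['nested']['a'])` → prints [5, 6]

Answer:
[5, 6, 9, 291]
[5, 6, 761]
[5, 6, 9]
[5, 6]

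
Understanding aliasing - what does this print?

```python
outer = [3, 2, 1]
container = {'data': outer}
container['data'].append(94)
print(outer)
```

Key concept: dict holds reference to list.
Step by step:
`outer = [3, 2, 1]` → outer = [3, 2, 1]
`container = {'data': outer}` → container = {'data': [3, 2, 1]}
`container['data'].append(94)` → outer = [3, 2, 1, 94]; container = {'data': [3, 2, 1, 94]}
`print(outer)` → prints [3, 2, 1, 94]

Answer: [3, 2, 1, 94]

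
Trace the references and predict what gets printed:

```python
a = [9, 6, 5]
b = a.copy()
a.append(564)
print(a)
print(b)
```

Key concept: list.copy() creates independent copy.
Step by step:
`a = [9, 6, 5]` → a = [9, 6, 5]
`b = a.copy()` → b = [9, 6, 5]
`a.append(564)` → a = [9, 6, 5, 564]
`print(a)` → prints [9, 6, 5, 564]
`print(b)` → prints [9, 6, 5]

Answer:
[9, 6, 5, 564]
[9, 6, 5]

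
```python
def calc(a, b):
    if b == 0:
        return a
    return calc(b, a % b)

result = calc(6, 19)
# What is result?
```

calc(6, 19) -> calc(19, 6) -> calc(6, 1) -> calc(1, 0) -> 1

Answer: 1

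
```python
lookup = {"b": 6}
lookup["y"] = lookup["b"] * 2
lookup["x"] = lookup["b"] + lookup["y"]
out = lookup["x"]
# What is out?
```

Trace:
`lookup = {"b": 6}` → lookup = {'b': 6}
`lookup["y"] = lookup["b"] * 2` → lookup = {'b': 6, 'y': 12}
`lookup["x"] = lookup["b"] + lookup["y"]` → lookup = {'b': 6, 'y': 12, 'x': 18}
`out = lookup["x"]` → out = 18
So out = 18

Answer: 18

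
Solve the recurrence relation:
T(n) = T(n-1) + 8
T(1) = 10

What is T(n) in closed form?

Unrolling: T(n) = T(1) + 8·(n-1) = 10 + 8(n-1) = 8n + 2.

Answer: T(n) = 8n + 2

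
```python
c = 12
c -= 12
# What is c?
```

Trace:
`c = 12` → c = 12
`c -= 12` → c = 0
So c = 0

Answer: 0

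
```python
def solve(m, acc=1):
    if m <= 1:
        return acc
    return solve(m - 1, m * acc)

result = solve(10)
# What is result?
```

Accumulator trace (n, acc): (10, 1) -> (9, 10) -> (8, 90) -> (7, 720) -> (6, 5040) -> (5, 30240) -> (4, 151200) -> (3, 604800) -> (2, 1814400) -> (1, 3628800) -> return 3628800

Answer: 3628800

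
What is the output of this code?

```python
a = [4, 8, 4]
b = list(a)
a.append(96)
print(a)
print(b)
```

Key concept: list() constructor creates copy.
Step by step:
`a = [4, 8, 4]` → a = [4, 8, 4]
`b = list(a)` → b = [4, 8, 4]
`a.append(96)` → a = [4, 8, 4, 96]
`print(a)` → prints [4, 8, 4, 96]
`print(b)` → prints [4, 8, 4]

Answer:
[4, 8, 4, 96]
[4, 8, 4]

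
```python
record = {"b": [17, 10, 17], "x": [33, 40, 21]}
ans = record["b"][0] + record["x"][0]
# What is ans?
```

Trace:
`record = {"b": [17, 10, 17], "x": [33, 40, 21]}` → record = {'b': [17, 10, 17], 'x': [33, 40, 21]}
`ans = record["b"][0] + record["x"][0]` → ans = 50
So ans = 50

Answer: 50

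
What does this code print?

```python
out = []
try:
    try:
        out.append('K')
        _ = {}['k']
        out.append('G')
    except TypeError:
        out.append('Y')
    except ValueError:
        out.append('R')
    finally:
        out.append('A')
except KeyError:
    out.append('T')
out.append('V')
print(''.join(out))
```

Execution trace: 'K' (try body) → 'A' (finally) → 'T' (outer except KeyError) → 'V' (after the try/except). Output: KATV

Answer: KATV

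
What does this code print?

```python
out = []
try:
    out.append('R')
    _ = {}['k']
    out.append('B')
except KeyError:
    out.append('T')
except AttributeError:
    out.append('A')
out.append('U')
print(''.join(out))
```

Execution trace: 'R' (try body) → 'T' (except KeyError) → 'U' (after the try/except). Output: RTU

Answer: RTU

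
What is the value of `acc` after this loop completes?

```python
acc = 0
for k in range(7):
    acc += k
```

Sum of 0 to 6 = 21
`acc` takes the values: 0 → 1 → 3 → 6 → 10 → 15 → 21

Answer: 21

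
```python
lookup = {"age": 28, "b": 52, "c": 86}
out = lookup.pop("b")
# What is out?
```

Trace:
`lookup = {"age": 28, "b": 52, "c": 86}` → lookup = {'age': 28, 'b': 52, 'c': 86}
`out = lookup.pop("b")` → lookup = {'age': 28, 'c': 86}; out = 52
So out = 52

Answer: 52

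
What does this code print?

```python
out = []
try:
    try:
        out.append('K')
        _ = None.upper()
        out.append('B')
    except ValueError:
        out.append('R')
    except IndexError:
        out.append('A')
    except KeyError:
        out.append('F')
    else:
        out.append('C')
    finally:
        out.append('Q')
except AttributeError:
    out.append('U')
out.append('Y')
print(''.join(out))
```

Execution trace: 'K' (try body) → 'Q' (finally) → 'U' (outer except AttributeError) → 'Y' (after the try/except). Output: KQUY

Answer: KQUY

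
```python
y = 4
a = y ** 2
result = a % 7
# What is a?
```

Trace:
`y = 4` → y = 4
`a = y ** 2` → a = 16
`result = a % 7` → result = 2
So a = 16

Answer: 16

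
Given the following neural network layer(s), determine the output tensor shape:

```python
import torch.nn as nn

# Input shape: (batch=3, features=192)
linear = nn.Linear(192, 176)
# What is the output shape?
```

Input: (3, 192) -> Output: (3, 176)

Answer: (3, 176)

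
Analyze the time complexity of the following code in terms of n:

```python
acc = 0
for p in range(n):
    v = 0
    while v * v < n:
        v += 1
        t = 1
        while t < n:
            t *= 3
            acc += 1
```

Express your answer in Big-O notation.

Each loop level contributes: n × √n × log n. Multiplying the contributions gives O(n√n log n).

Answer: O(n√n log n)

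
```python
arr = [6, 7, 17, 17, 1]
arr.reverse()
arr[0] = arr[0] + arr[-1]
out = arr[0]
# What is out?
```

Trace:
`arr = [6, 7, 17, 17, 1]` → arr = [6, 7, 17, 17, 1]
`arr.reverse()` → arr = [1, 17, 17, 7, 6]
`arr[0] = arr[0] + arr[-1]` → arr = [7, 17, 17, 7, 6]
`out = arr[0]` → out = 7
So out = 7

Answer: 7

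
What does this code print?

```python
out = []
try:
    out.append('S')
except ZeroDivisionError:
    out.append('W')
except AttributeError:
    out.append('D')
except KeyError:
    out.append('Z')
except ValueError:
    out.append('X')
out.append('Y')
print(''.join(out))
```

Execution trace: 'S' (try body, no exception) → 'Y' (after the try/except). Output: SY

Answer: SY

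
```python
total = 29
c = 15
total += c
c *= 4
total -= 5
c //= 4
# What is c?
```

Trace:
`total = 29` → total = 29
`c = 15` → c = 15
`total += c` → total = 44
`c *= 4` → c = 60
`total -= 5` → total = 39
`c //= 4` → c = 15
So c = 15

Answer: 15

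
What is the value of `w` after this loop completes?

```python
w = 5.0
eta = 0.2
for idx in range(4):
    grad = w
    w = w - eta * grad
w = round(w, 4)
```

Gradient descent: w = 5.0 * (1 - 0.2)^4
`w` takes the values: 5.0 → 4.0 → 3.2 → 2.56 → 2.048

Answer: 2.048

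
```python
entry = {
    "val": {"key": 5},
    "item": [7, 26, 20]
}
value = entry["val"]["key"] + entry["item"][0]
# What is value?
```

Trace:
`entry = { ...` → entry = {'val': {'key': 5}, 'item': [7, 26, 20]}
`value = entry["val"]["key"] + entry["item"][0]` → value = 12
So value = 12

Answer: 12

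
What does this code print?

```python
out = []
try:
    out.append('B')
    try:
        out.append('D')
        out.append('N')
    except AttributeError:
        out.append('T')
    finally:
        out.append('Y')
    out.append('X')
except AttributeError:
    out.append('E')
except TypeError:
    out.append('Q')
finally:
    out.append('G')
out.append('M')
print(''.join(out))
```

Execution trace: 'B' (try body) → 'D' (inner try body) → 'N' (inner try body, no exception) → 'Y' (inner finally) → 'X' (try body, no exception) → 'G' (finally) → 'M' (after the try/except). Output: BDNYXGM

Answer: BDNYXGM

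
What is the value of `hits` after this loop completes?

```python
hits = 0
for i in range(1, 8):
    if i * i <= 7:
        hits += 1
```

Count numbers where i² ≤ 7
`hits` takes the values: 0 → 1 → 2

Answer: 2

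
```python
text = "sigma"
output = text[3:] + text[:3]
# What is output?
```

Trace:
`text = "sigma"` → text = 'sigma'
`output = text[3:] + text[:3]` → output = 'masig'
So output = 'masig'

Answer: 'masig'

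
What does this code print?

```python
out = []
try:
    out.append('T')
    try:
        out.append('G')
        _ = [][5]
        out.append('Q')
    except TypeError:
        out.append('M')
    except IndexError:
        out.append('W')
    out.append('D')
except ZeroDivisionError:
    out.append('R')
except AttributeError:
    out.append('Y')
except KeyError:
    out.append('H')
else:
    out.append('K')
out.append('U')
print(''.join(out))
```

Execution trace: 'T' (try body) → 'G' (inner try body) → 'W' (inner except IndexError) → 'D' (try body, no exception) → 'K' (else) → 'U' (after the try/except). Output: TGWDKU

Answer: TGWDKU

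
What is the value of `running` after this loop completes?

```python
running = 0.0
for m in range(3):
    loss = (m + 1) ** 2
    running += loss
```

Sum of squared losses 1² + 2² + ... + 3²
`running` takes the values: 0.0 → 1.0 → 5.0 → 14.0

Answer: 14.0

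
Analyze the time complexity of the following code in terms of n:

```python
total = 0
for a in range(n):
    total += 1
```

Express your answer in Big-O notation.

Each loop level contributes: n. Multiplying the contributions gives O(n).

Answer: O(n)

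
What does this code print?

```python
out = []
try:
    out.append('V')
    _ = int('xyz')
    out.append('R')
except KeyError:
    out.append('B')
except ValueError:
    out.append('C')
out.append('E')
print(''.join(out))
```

Execution trace: 'V' (try body) → 'C' (except ValueError) → 'E' (after the try/except). Output: VCE

Answer: VCE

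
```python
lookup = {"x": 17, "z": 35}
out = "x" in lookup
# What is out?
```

Trace:
`lookup = {"x": 17, "z": 35}` → lookup = {'x': 17, 'z': 35}
`out = "x" in lookup` → out = True
So out = True

Answer: True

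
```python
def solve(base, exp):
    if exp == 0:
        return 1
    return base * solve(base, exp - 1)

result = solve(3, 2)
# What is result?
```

solve(3, 2) = 3 * 3 = 9

Answer: 9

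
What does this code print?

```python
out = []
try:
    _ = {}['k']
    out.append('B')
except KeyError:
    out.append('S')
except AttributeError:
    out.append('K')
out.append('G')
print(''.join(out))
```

Execution trace: 'S' (except KeyError) → 'G' (after the try/except). Output: SG

Answer: SG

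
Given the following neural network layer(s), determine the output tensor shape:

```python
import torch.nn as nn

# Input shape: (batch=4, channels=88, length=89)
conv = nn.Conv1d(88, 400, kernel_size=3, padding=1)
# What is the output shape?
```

Input: (4, 88, 89) -> Output: (4, 400, 89)

Answer: (4, 400, 89)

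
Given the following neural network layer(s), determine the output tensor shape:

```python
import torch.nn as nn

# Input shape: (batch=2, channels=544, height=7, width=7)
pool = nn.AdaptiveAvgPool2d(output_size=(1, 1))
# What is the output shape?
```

Input: (2, 544, 7, 7) -> Output: (2, 544, 1, 1)

Answer: (2, 544, 1, 1)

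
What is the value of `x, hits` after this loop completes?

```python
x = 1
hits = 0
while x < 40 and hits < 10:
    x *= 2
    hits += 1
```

Double until >= 40 or 10 iterations
`x, hits` takes the values: (1, 0) → (2, 0) → (2, 1) → (4, 1) → (4, 2) → (8, 2) → (8, 3) → (16, 3) → (16, 4) → (32, 4) → (32, 5) → (64, 5) → (64, 6)

Answer: 64, 6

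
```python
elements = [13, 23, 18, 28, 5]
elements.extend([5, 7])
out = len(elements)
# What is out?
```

Trace:
`elements = [13, 23, 18, 28, 5]` → elements = [13, 23, 18, 28, 5]
`elements.extend([5, 7])` → elements = [13, 23, 18, 28, 5, 5, 7]
`out = len(elements)` → out = 7
So out = 7

Answer: 7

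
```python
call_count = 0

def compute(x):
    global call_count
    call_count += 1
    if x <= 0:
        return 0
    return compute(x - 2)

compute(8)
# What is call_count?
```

Linear recursion stepping by 2: 5 calls from x=8 down to ≤0.

Answer: 5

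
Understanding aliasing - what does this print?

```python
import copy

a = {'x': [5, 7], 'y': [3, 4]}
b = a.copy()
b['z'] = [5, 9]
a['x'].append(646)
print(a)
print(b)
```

Key concept: shallow copy of dict with mutable values.
Step by step:
`a = {'x': [5, 7], 'y': [3, 4]}` → a = {'x': [5, 7], 'y': [3, 4]}
`b = a.copy()` → b = {'x': [5, 7], 'y': [3, 4]}
`b['z'] = [5, 9]` → b = {'x': [5, 7], 'y': [3, 4], 'z': [5, 9]}
`a['x'].append(646)` → a = {'x': [5, 7, 646], 'y': [3, 4]}; b = {'x': [5, 7, 646], 'y': [3, 4], 'z': [5, 9]}
`print(a)` → prints {'x': [5, 7, 646], 'y': [3, 4]}
`print(b)` → prints {'x': [5, 7, 646], 'y': [3, 4], 'z': [5, 9]}

Answer:
{'x': [5, 7, 646], 'y': [3, 4]}
{'x': [5, 7, 646], 'y': [3, 4], 'z': [5, 9]}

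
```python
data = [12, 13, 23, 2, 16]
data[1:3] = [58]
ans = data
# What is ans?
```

Trace:
`data = [12, 13, 23, 2, 16]` → data = [12, 13, 23, 2, 16]
`data[1:3] = [58]` → data = [12, 58, 2, 16]
`ans = data` → ans = [12, 58, 2, 16]
So ans = [12, 58, 2, 16]

Answer: [12, 58, 2, 16]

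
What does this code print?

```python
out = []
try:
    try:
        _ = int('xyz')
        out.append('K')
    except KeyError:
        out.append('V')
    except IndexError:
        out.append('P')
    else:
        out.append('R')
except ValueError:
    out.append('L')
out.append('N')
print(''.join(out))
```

Execution trace: 'L' (outer except ValueError) → 'N' (after the try/except). Output: LN

Answer: LN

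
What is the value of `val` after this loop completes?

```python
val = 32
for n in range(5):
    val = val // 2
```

Halve 5 times: 32 // 2^5 = 1
`val` takes the values: 32 → 16 → 8 → 4 → 2 → 1

Answer: 1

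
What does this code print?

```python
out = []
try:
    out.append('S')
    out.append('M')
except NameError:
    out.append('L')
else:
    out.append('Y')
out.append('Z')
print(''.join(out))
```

Execution trace: 'S' (try body) → 'M' (try body, no exception) → 'Y' (else) → 'Z' (after the try/except). Output: SMYZ

Answer: SMYZ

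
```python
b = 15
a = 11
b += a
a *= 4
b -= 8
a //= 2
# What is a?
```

Trace:
`b = 15` → b = 15
`a = 11` → a = 11
`b += a` → b = 26
`a *= 4` → a = 44
`b -= 8` → b = 18
`a //= 2` → a = 22
So a = 22

Answer: 22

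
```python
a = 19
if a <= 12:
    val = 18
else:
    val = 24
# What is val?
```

Trace:
`a = 19` → a = 19
`if a <= 12: ...` → a <= 12 is False, take else branch → val = 24
So val = 24

Answer: 24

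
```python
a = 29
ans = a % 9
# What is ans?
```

Trace:
`a = 29` → a = 29
`ans = a % 9` → ans = 2
So ans = 2

Answer: 2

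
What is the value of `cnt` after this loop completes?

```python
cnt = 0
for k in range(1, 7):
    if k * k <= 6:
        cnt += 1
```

Count numbers where k² ≤ 6
`cnt` takes the values: 0 → 1 → 2

Answer: 2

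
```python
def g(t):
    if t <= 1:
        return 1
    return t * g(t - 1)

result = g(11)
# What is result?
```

g(11) = 11 * 10 * 9 * 8 * 7 * 6 * 5 * 4 * 3 * 2 * 1 = 39916800

Answer: 39916800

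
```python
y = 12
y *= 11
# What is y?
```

Trace:
`y = 12` → y = 12
`y *= 11` → y = 132
So y = 132

Answer: 132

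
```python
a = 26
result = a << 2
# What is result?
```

Trace:
`a = 26` → a = 26
`result = a << 2` → result = 104
So result = 104

Answer: 104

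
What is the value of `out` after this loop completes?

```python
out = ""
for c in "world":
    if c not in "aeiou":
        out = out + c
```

Remove vowels from 'world'
`out` takes the values: "" → "w" → "wr" → "wrl" → "wrld"

Answer: "wrld"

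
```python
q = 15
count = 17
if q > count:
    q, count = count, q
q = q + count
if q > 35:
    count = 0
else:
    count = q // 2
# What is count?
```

Trace:
`q = 15` → q = 15
`count = 17` → count = 17
`if q > count: ...` → q > count is False → no variable changes
`q = q + count` → q = 32
`if q > 35: ...` → q > 35 is False, take else branch → count = 16
So count = 16

Answer: 16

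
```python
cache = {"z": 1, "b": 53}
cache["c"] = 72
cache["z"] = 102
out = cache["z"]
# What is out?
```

Trace:
`cache = {"z": 1, "b": 53}` → cache = {'z': 1, 'b': 53}
`cache["c"] = 72` → cache = {'z': 1, 'b': 53, 'c': 72}
`cache["z"] = 102` → cache = {'z': 102, 'b': 53, 'c': 72}
`out = cache["z"]` → out = 102
So out = 102

Answer: 102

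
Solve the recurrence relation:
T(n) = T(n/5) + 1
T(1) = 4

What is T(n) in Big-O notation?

Each step divides n by 5 and adds 1. After log_5(n) steps we reach T(1)=4. So T(n) = 1·log_5(n) + 4 = O(log n).

Answer: O(log n)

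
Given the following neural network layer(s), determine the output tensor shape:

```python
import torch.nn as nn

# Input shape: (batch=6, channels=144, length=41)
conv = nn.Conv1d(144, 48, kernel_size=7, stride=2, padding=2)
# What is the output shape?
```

Input: (6, 144, 41) -> Output: (6, 48, 20)

Answer: (6, 48, 20)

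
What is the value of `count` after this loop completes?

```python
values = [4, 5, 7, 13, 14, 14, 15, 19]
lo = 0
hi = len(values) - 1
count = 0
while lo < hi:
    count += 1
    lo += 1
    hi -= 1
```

Iterations until pointers meet (list length 8)
`count` takes the values: 0 → 1 → 2 → 3 → 4

Answer: 4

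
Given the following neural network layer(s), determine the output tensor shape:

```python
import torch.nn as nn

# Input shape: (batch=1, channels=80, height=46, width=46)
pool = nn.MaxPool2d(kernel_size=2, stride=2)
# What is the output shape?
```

Input: (1, 80, 46, 46) -> Output: (1, 80, 23, 23)

Answer: (1, 80, 23, 23)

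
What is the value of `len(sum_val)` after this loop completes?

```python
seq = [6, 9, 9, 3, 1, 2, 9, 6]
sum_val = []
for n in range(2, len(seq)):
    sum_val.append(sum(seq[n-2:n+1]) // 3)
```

Number of 3-element averages
`sum_val` takes the values: [] → [8] → [8, 7] → [8, 7, 4] → [8, 7, 4, 2] → [8, 7, 4, 2, 4] → [8, 7, 4, 2, 4, 5]
So `len(sum_val)` = 6

Answer: 6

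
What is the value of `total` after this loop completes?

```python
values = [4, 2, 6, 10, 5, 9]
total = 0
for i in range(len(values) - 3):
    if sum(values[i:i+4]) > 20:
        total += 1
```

Count windows with sum > 20
`total` takes the values: 0 → 1 → 2 → 3

Answer: 3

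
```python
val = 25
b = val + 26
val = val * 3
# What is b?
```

Trace:
`val = 25` → val = 25
`b = val + 26` → b = 51
`val = val * 3` → val = 75
So b = 51

Answer: 51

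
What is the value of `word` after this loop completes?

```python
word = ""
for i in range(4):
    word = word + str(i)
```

Concatenate digits 0 to 3
`word` takes the values: "" → "0" → "01" → "012" → "0123"

Answer: "0123"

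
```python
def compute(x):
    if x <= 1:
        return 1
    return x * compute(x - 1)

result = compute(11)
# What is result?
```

compute(11) = 11 * 10 * 9 * 8 * 7 * 6 * 5 * 4 * 3 * 2 * 1 = 39916800

Answer: 39916800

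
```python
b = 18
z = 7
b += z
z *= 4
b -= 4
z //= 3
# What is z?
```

Trace:
`b = 18` → b = 18
`z = 7` → z = 7
`b += z` → b = 25
`z *= 4` → z = 28
`b -= 4` → b = 21
`z //= 3` → z = 9
So z = 9

Answer: 9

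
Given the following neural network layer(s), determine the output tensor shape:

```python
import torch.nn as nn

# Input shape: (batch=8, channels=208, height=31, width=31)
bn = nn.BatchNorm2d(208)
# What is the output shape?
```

Input: (8, 208, 31, 31) -> Output: (8, 208, 31, 31)

Answer: (8, 208, 31, 31)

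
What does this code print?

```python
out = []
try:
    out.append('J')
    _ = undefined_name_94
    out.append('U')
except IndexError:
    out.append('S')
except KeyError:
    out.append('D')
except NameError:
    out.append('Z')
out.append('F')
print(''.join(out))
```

Execution trace: 'J' (try body) → 'Z' (except NameError) → 'F' (after the try/except). Output: JZF

Answer: JZF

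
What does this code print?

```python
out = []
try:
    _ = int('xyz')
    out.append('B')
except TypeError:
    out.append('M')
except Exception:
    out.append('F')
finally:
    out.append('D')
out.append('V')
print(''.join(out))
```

Execution trace: 'F' (except Exception) → 'D' (finally) → 'V' (after the try/except). Output: FDV

Answer: FDV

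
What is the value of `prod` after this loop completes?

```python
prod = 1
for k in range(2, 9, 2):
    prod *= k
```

Product of even numbers 2 to 8
`prod` takes the values: 1 → 2 → 8 → 48 → 384

Answer: 384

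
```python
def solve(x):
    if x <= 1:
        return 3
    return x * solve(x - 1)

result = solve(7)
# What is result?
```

solve(7) = 7 * 6 * 5 * 4 * 3 * 2 * 3 = 15120

Answer: 15120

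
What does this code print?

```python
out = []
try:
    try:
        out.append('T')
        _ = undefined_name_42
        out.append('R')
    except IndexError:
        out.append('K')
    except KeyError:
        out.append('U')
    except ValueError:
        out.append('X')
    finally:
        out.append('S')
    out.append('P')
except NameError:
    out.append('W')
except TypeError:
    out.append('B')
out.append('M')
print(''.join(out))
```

Execution trace: 'T' (inner try body) → 'S' (inner finally) → 'W' (except NameError) → 'M' (after the try/except). Output: TSWM

Answer: TSWM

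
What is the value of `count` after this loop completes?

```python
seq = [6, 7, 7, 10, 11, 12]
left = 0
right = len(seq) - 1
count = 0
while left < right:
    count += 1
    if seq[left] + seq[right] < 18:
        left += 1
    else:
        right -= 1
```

Steps to find pair summing to 18
`count` takes the values: 0 → 1 → 2 → 3 → 4 → 5

Answer: 5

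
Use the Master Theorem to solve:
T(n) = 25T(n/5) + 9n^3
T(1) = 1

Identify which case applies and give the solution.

a=25, b=5, f(n)=9n^3. log_5(25) = 2. Since c=3 > 2 and the regularity condition holds (25(n/5)^3 = (25/5^3)n^3 with 25/5^3 < 1), Case 3 applies: T(n) = Θ(f(n)) = O(n^3).

Answer: O(n^3) - Case 3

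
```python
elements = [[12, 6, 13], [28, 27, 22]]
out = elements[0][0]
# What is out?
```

Trace:
`elements = [[12, 6, 13], [28, 27, 22]]` → elements = [[12, 6, 13], [28, 27, 22]]
`out = elements[0][0]` → out = 12
So out = 12

Answer: 12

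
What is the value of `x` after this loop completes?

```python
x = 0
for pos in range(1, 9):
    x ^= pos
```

XOR of 1 to 8
`x` takes the values: 0 → 1 → 3 → 0 → 4 → 1 → 7 → 0 → 8

Answer: 8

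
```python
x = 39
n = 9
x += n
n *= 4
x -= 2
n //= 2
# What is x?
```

Trace:
`x = 39` → x = 39
`n = 9` → n = 9
`x += n` → x = 48
`n *= 4` → n = 36
`x -= 2` → x = 46
`n //= 2` → n = 18
So x = 46

Answer: 46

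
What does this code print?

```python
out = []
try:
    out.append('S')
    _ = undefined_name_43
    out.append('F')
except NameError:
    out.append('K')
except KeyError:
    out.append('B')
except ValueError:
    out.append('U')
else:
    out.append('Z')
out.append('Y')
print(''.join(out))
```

Execution trace: 'S' (try body) → 'K' (except NameError) → 'Y' (after the try/except). Output: SKY

Answer: SKY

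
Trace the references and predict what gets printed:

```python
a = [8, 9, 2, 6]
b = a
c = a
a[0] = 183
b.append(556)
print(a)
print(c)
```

Key concept: multiple aliases.
Step by step:
`a = [8, 9, 2, 6]` → a = [8, 9, 2, 6]
`b = a` → b = [8, 9, 2, 6] (same object as a)
`c = a` → c = [8, 9, 2, 6] (same object as a, b)
`a[0] = 183` → a = [183, 9, 2, 6] (same object as b, c); b = [183, 9, 2, 6] (same object as a, c); c = [183, 9, 2, 6] (same object as a, b)
`b.append(556)` → a = [183, 9, 2, 6, 556] (same object as b, c); b = [183, 9, 2, 6, 556] (same object as a, c); c = [183, 9, 2, 6, 556] (same object as a, b)
`print(a)` → prints [183, 9, 2, 6, 556]
`print(c)` → prints [183, 9, 2, 6, 556]

Answer:
[183, 9, 2, 6, 556]
[183, 9, 2, 6, 556]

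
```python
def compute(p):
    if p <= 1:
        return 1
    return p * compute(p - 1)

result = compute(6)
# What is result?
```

compute(6) = 6 * 5 * 4 * 3 * 2 * 1 = 720

Answer: 720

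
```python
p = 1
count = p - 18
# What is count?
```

Trace:
`p = 1` → p = 1
`count = p - 18` → count = -17
So count = -17

Answer: -17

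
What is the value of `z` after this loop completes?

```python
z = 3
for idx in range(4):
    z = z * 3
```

Multiply by 3, 4 times: 3 * 3^4 = 243
`z` takes the values: 3 → 9 → 27 → 81 → 243

Answer: 243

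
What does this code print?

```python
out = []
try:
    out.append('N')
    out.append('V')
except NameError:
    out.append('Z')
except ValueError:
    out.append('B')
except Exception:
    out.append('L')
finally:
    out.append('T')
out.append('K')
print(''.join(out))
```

Execution trace: 'N' (try body) → 'V' (try body, no exception) → 'T' (finally) → 'K' (after the try/except). Output: NVTK

Answer: NVTK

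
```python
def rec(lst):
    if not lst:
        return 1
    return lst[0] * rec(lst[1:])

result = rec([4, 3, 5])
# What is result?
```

Product over [4, 3, 5] = 4 * 3 * 5 = 60

Answer: 60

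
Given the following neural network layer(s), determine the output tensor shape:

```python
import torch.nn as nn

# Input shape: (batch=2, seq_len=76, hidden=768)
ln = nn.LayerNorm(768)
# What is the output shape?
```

Input: (2, 76, 768) -> Output: (2, 76, 768)

Answer: (2, 76, 768)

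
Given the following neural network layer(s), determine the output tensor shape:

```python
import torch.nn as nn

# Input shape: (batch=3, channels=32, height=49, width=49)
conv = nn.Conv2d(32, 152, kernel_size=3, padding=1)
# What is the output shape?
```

Input: (3, 32, 49, 49) -> Output: (3, 152, 49, 49)

Answer: (3, 152, 49, 49)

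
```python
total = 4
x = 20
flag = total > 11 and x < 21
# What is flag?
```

Trace:
`total = 4` → total = 4
`x = 20` → x = 20
`flag = total > 11 and x < 21` → flag = False
So flag = False

Answer: False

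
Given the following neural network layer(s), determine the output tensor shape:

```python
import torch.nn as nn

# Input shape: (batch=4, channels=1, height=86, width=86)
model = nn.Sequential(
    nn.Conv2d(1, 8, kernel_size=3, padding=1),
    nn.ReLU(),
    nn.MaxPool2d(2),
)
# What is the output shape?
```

Input: (4, 1, 86, 86) -> after Conv2d: (4, 8, 86, 86) -> after ReLU: (4, 8, 86, 86) -> Output: (4, 8, 43, 43)

Answer: (4, 8, 43, 43)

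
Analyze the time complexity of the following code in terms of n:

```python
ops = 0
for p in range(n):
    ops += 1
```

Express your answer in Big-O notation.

Each loop level contributes: n. Multiplying the contributions gives O(n).

Answer: O(n)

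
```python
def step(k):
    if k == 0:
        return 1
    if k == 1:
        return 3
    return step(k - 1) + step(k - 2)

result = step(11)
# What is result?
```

Build up from base cases: step(0)=1, step(1)=3, step(2)=4, step(3)=7, step(4)=11, step(5)=18, step(6)=29, ..., step(11)=322

Answer: 322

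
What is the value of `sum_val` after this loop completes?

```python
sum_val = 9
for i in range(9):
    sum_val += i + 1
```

Start at 9, add 1 to 9 = 54
`sum_val` takes the values: 9 → 10 → 12 → 15 → 19 → 24 → 30 → 37 → 45 → 54

Answer: 54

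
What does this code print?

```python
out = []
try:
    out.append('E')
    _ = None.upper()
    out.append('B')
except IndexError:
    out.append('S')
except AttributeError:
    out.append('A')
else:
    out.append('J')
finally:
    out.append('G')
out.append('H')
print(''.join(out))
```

Execution trace: 'E' (try body) → 'A' (except AttributeError) → 'G' (finally) → 'H' (after the try/except). Output: EAGH

Answer: EAGH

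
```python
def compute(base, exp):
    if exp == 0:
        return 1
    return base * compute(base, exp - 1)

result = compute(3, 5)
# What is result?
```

compute(3, 5) = 3 * 3 * 3 * 3 * 3 = 243

Answer: 243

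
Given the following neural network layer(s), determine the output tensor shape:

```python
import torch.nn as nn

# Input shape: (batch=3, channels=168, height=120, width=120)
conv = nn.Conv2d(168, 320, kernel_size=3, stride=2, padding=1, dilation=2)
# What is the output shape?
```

Input: (3, 168, 120, 120) -> Output: (3, 320, 59, 59)

Answer: (3, 320, 59, 59)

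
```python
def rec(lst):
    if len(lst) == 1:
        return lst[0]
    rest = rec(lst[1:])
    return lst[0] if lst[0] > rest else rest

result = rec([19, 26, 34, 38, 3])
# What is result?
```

Recursive max over [19, 26, 34, 38, 3] = 38

Answer: 38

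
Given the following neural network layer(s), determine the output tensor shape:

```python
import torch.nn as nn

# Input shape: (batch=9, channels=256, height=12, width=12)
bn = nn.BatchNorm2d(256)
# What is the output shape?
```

Input: (9, 256, 12, 12) -> Output: (9, 256, 12, 12)

Answer: (9, 256, 12, 12)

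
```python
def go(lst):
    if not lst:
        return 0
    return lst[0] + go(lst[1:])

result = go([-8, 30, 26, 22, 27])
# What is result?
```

(-8) + 30 + 26 + 22 + 27 + 0 = 97

Answer: 97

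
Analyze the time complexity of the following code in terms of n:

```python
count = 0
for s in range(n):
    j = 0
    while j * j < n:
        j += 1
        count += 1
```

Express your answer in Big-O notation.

Each loop level contributes: n × √n. Multiplying the contributions gives O(n√n).

Answer: O(n√n)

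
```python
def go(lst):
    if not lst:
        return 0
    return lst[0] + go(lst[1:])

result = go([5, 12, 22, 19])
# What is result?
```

5 + 12 + 22 + 19 + 0 = 58

Answer: 58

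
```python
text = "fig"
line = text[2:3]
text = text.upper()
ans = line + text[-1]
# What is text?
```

Trace:
`text = "fig"` → text = 'fig'
`line = text[2:3]` → line = 'g'
`text = text.upper()` → text = 'FIG'
`ans = line + text[-1]` → ans = 'gG'
So text = 'FIG'

Answer: 'FIG'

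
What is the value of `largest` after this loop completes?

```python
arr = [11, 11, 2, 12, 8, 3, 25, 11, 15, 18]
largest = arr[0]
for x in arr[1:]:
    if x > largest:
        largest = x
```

Maximum of [11, 11, 2, 12, 8, 3, 25, 11, 15, 18]
`largest` takes the values: 11 → 12 → 25

Answer: 25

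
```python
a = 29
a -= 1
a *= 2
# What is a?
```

Trace:
`a = 29` → a = 29
`a -= 1` → a = 28
`a *= 2` → a = 56
So a = 56

Answer: 56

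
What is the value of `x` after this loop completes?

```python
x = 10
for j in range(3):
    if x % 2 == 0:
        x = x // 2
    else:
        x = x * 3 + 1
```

Collatz-style transformation from 10
`x` takes the values: 10 → 5 → 16 → 8

Answer: 8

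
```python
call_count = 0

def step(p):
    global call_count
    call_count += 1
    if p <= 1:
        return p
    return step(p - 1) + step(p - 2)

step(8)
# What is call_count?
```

Calls(p) = 1 + Calls(p-1) + Calls(p-2); Calls(0)=Calls(1)=1. For p=8 this gives 67.

Answer: 67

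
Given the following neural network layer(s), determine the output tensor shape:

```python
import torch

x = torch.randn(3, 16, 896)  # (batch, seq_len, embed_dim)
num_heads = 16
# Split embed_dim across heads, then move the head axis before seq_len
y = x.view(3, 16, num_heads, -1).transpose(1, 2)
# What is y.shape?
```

Input: (3, 16, 896) -> head_dim = 896 // 16 = 56; after view: (3, 16, 16, 56) -> after transpose(1, 2): (3, 16, 16, 56) -> Output: (3, 16, 16, 56)

Answer: (3, 16, 16, 56)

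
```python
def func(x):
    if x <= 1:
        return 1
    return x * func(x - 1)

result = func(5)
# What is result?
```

func(5) = 5 * 4 * 3 * 2 * 1 = 120

Answer: 120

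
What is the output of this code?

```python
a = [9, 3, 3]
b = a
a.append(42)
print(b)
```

Key concept: basic list aliasing.
Step by step:
`a = [9, 3, 3]` → a = [9, 3, 3]
`b = a` → b = [9, 3, 3] (same object as a)
`a.append(42)` → a = [9, 3, 3, 42] (same object as b); b = [9, 3, 3, 42] (same object as a)
`print(b)` → prints [9, 3, 3, 42]

Answer: [9, 3, 3, 42]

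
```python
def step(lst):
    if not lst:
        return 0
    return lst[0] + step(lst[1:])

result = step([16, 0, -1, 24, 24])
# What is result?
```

16 + 0 + (-1) + 24 + 24 + 0 = 63

Answer: 63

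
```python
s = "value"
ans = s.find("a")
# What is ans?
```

Trace:
`s = "value"` → s = 'value'
`ans = s.find("a")` → ans = 1
So ans = 1

Answer: 1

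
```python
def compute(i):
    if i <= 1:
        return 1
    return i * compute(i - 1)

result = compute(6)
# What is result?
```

compute(6) = 6 * 5 * 4 * 3 * 2 * 1 = 720

Answer: 720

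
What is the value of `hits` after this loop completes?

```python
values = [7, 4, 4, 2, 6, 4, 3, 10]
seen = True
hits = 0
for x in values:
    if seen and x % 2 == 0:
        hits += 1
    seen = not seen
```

Count even values at even positions
`hits` takes the values: 0 → 1 → 2

Answer: 2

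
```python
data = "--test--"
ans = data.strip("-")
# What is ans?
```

Trace:
`data = "--test--"` → data = '--test--'
`ans = data.strip("-")` → ans = 'test'
So ans = 'test'

Answer: 'test'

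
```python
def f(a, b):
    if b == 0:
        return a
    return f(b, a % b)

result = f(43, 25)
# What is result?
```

f(43, 25) -> f(25, 18) -> f(18, 7) -> f(7, 4) -> f(4, 3) -> f(3, 1) -> f(1, 0) -> 1

Answer: 1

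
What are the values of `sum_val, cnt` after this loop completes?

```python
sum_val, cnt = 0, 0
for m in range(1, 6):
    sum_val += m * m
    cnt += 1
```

Sum of squares and count
`sum_val, cnt` takes the values: (0, 0) → (1, 0) → (1, 1) → (5, 1) → (5, 2) → (14, 2) → (14, 3) → (30, 3) → (30, 4) → (55, 4) → (55, 5)

Answer: 55, 5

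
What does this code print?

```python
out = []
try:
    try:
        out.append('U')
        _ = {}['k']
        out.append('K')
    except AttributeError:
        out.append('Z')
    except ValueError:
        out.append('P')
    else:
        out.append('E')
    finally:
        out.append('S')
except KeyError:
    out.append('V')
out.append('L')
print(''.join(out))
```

Execution trace: 'U' (try body) → 'S' (finally) → 'V' (outer except KeyError) → 'L' (after the try/except). Output: USVL

Answer: USVL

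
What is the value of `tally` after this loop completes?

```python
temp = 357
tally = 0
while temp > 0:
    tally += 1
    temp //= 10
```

Count digits by repeated division by 10
`tally` takes the values: 0 → 1 → 2 → 3

Answer: 3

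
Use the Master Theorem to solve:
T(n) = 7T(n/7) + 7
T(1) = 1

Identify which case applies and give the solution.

a=7, b=7, f(n)=7. log_7(7) = 1. Since c=0 < 1, Case 1 applies: T(n) = Θ(n^log_b(a)) = O(n).

Answer: O(n) - Case 1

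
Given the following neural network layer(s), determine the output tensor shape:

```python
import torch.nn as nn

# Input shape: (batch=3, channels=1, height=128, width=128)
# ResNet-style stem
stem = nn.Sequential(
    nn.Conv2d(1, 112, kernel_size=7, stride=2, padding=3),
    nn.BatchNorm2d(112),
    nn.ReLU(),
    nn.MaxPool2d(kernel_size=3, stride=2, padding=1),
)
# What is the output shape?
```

Input: (3, 1, 128, 128) -> after Conv2d 7x7 stride=2: (3, 112, 64, 64) -> Output: (3, 112, 32, 32)

Answer: (3, 112, 32, 32)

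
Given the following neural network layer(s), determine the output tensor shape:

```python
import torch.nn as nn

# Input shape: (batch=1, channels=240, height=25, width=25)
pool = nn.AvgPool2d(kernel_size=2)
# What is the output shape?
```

Input: (1, 240, 25, 25) -> Output: (1, 240, 12, 12)

Answer: (1, 240, 12, 12)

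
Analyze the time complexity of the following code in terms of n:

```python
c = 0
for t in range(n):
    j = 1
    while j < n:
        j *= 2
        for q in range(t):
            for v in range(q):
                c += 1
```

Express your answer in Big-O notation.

Each loop level contributes: n × log n × n × n. Multiplying the contributions gives O(n^3 log n).

Answer: O(n^3 log n)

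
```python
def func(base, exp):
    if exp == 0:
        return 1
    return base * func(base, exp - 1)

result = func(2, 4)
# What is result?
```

func(2, 4) = 2 * 2 * 2 * 2 = 16

Answer: 16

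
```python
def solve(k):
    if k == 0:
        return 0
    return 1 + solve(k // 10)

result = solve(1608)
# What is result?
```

Count of digits of 1608: 4

Answer: 4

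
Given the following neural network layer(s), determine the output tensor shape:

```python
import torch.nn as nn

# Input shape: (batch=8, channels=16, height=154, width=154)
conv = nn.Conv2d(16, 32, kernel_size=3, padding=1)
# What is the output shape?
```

Input: (8, 16, 154, 154) -> Output: (8, 32, 154, 154)

Answer: (8, 32, 154, 154)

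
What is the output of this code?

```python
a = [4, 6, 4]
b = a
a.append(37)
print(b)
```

Key concept: basic list aliasing.
Step by step:
`a = [4, 6, 4]` → a = [4, 6, 4]
`b = a` → b = [4, 6, 4] (same object as a)
`a.append(37)` → a = [4, 6, 4, 37] (same object as b); b = [4, 6, 4, 37] (same object as a)
`print(b)` → prints [4, 6, 4, 37]

Answer: [4, 6, 4, 37]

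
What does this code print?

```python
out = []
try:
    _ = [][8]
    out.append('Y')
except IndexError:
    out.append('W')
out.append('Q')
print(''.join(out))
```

Execution trace: 'W' (except IndexError) → 'Q' (after the try/except). Output: WQ

Answer: WQ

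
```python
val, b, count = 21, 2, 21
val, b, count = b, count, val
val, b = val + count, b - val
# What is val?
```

Trace:
`val, b, count = 21, 2, 21` → val = 21; b = 2; count = 21
`val, b, count = b, count, val` → val = 2; b = 21; count = 21
`val, b = val + count, b - val` → val = 23; b = 19
So val = 23

Answer: 23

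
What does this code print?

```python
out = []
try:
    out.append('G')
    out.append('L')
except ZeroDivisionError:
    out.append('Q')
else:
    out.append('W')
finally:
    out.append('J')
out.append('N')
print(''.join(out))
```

Execution trace: 'G' (try body) → 'L' (try body, no exception) → 'W' (else) → 'J' (finally) → 'N' (after the try/except). Output: GLWJN

Answer: GLWJN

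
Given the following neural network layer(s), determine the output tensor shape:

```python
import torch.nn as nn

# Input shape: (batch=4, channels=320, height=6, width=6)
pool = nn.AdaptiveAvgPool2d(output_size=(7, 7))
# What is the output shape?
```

Input: (4, 320, 6, 6) -> Output: (4, 320, 7, 7)

Answer: (4, 320, 7, 7)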